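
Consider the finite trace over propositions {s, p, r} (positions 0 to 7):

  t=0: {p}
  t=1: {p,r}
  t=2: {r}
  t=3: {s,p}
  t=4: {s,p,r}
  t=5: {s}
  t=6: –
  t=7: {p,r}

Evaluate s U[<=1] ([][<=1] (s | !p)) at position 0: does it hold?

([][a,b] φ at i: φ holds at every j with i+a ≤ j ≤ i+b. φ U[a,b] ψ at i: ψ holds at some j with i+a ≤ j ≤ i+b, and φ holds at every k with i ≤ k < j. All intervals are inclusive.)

Need some j in [0,1] with [][<=1] (s | !p), and s at every k in [0,j-1].
  j=0: [][<=1] (s | !p) — fails at 0.
  j=1: [][<=1] (s | !p) — fails at 1.
No j in the window works → until fails.

No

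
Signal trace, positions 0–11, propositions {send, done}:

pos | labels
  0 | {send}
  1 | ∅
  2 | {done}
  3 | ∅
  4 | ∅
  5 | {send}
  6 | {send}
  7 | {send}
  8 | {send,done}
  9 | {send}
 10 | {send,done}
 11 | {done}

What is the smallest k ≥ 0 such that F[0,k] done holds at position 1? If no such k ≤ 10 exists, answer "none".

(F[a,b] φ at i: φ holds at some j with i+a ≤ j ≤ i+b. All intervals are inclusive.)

1

Scan j = 1,2,… for done:
  j=1: fails
  j=2: holds
First hit at j=2, so smallest k = 2-1 = 1.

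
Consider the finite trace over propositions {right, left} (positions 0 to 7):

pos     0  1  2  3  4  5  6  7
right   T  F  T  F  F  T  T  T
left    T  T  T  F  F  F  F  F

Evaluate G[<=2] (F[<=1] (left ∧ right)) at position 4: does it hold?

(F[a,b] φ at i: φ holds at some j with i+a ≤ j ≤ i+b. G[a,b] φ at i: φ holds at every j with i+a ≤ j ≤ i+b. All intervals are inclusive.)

Check F[<=1] (left ∧ right) at every j in [4,6]:
  j=4: fails (none in [4,5])
  j=5: fails (none in [5,6])
  j=6: fails (none in [6,7])
Fails at j=4 → formula fails.

No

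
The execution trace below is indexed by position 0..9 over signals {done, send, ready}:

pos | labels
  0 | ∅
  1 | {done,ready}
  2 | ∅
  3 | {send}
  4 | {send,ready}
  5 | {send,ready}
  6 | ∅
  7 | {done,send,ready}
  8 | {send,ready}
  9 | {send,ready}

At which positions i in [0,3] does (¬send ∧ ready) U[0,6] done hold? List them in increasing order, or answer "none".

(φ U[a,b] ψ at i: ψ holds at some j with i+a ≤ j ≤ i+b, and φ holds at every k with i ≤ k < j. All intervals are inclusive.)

1

Evaluate at each i in [0,3]:
  i=0: ✗ (lhs fails at k=0 before rhs at j=1)
  i=1: ✓ (rhs at j=1)
  i=2: ✗ (lhs fails at k=2 before rhs at j=7)
  i=3: ✗ (lhs fails at k=3 before rhs at j=7)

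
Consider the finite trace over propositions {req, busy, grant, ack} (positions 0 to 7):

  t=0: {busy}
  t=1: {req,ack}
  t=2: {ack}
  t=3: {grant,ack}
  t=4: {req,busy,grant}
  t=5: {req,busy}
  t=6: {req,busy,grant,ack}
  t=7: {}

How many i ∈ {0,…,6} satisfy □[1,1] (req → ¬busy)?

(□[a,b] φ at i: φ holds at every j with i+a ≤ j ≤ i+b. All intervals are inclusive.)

Evaluate at each i in [0,6]:
  i=0: ✓ (all of [1,1])
  i=1: ✓ (all of [2,2])
  i=2: ✓ (all of [3,3])
  i=3: ✗ (fails at j=4)
  i=4: ✗ (fails at j=5)
  i=5: ✗ (fails at j=6)
  i=6: ✓ (all of [7,7])
Positions where it holds: {0, 1, 2, 6} → 4.

4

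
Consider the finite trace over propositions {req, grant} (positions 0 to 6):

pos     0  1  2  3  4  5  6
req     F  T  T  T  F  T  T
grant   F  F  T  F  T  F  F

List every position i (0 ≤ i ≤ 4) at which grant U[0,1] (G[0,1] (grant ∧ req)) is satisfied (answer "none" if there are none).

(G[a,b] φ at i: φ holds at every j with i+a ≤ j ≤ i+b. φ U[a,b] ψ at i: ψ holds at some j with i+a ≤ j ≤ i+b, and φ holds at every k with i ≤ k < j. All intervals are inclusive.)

Evaluate at each i in [0,4]:
  i=0: ✗ (no rhs in [0,1])
  i=1: ✗ (no rhs in [1,2])
  i=2: ✗ (no rhs in [2,3])
  i=3: ✗ (no rhs in [3,4])
  i=4: ✗ (no rhs in [4,5])

none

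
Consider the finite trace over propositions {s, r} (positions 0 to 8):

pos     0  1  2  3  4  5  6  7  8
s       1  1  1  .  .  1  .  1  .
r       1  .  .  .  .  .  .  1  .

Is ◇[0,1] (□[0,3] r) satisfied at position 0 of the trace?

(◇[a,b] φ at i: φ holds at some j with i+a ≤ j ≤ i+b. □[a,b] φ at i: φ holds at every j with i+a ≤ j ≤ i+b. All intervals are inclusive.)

No

Check □[0,3] r at each j in [0,1]:
  j=0: fails at 1
  j=1: fails at 1
No position in the window satisfies it → formula fails.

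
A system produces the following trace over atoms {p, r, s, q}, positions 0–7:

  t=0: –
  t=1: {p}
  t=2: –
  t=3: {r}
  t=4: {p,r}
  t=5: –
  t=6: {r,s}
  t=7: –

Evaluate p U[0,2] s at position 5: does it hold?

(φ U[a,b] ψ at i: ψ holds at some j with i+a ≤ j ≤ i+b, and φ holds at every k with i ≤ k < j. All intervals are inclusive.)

Need some j in [5,7] with s, and p at every k in [5,j-1].
  j=5: s false.
  j=6: s holds, but p fails at k=5 → not this j.
  j=7: s false.
No j in the window works → until fails.

Does not hold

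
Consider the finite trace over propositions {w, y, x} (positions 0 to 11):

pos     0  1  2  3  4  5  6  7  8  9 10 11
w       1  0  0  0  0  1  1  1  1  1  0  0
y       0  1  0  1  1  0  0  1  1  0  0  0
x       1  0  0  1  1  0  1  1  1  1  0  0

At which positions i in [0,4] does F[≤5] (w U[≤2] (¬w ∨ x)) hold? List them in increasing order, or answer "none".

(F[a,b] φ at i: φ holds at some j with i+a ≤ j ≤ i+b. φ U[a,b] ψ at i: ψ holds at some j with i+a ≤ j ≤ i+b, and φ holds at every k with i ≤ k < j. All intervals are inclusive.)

Evaluate at each i in [0,4]:
  i=0: ✓ (witness j=0)
  i=1: ✓ (witness j=1)
  i=2: ✓ (witness j=2)
  i=3: ✓ (witness j=3)
  i=4: ✓ (witness j=4)

0, 1, 2, 3, 4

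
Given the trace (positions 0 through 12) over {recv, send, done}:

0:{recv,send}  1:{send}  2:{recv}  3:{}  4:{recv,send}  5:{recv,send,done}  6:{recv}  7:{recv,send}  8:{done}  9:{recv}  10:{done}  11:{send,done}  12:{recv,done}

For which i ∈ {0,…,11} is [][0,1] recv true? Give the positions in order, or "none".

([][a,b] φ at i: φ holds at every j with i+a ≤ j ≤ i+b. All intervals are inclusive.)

4, 5, 6

Evaluate at each i in [0,11]:
  i=0: ✗ (fails at j=1)
  i=1: ✗ (fails at j=1)
  i=2: ✗ (fails at j=3)
  i=3: ✗ (fails at j=3)
  i=4: ✓ (all of [4,5])
  i=5: ✓ (all of [5,6])
  i=6: ✓ (all of [6,7])
  i=7: ✗ (fails at j=8)
  i=8: ✗ (fails at j=8)
  i=9: ✗ (fails at j=10)
  i=10: ✗ (fails at j=10)
  i=11: ✗ (fails at j=11)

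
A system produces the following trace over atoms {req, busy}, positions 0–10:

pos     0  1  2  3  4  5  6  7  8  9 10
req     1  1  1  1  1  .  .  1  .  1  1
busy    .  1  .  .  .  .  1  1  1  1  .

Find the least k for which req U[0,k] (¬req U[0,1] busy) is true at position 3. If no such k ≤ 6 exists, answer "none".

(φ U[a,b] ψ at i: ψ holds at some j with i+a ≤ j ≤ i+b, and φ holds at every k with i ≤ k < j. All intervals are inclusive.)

2

Need earliest j ≥ 3 with (¬req U[0,1] busy), and req at every k in [3,j-1].
  j=3: rhs fails.
  j=4: rhs fails.
  j=5: rhs holds; lhs holds on [3,4]. k = 2.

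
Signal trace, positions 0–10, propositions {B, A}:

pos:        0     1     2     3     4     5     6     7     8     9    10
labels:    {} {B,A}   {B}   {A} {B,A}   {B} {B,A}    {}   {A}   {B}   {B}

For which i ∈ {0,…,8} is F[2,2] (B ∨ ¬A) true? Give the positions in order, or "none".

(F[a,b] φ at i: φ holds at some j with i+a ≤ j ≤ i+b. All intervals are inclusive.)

Evaluate at each i in [0,8]:
  i=0: ✓ (witness j=2)
  i=1: ✗ (none in [3,3])
  i=2: ✓ (witness j=4)
  i=3: ✓ (witness j=5)
  i=4: ✓ (witness j=6)
  i=5: ✓ (witness j=7)
  i=6: ✗ (none in [8,8])
  i=7: ✓ (witness j=9)
  i=8: ✓ (witness j=10)

0, 2, 3, 4, 5, 7, 8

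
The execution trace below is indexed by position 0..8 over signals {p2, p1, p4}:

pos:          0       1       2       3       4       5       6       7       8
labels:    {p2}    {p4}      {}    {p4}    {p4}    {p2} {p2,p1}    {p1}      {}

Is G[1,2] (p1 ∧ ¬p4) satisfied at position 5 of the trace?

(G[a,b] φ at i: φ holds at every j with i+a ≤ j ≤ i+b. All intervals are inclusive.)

Check (p1 ∧ ¬p4) at every j in [6,7]:
  j=6: true
  j=7: true
All positions satisfy it → formula holds.

Yes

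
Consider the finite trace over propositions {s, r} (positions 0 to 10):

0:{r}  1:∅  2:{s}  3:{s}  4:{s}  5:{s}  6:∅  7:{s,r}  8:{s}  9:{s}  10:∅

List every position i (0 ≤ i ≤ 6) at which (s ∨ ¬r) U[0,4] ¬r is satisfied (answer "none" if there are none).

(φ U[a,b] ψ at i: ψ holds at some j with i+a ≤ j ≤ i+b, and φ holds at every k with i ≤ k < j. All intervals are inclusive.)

1, 2, 3, 4, 5, 6

Evaluate at each i in [0,6]:
  i=0: ✗ (lhs fails at k=0 before rhs at j=1)
  i=1: ✓ (rhs at j=1)
  i=2: ✓ (rhs at j=2)
  i=3: ✓ (rhs at j=3)
  i=4: ✓ (rhs at j=4)
  i=5: ✓ (rhs at j=5)
  i=6: ✓ (rhs at j=6)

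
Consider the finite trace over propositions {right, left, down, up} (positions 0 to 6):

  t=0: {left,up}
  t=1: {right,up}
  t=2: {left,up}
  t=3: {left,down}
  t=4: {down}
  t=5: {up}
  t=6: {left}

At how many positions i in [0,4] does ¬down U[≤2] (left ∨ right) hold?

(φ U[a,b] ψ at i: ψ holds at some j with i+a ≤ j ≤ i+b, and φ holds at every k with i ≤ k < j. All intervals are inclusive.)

4

Evaluate at each i in [0,4]:
  i=0: ✓ (rhs at j=0)
  i=1: ✓ (rhs at j=1)
  i=2: ✓ (rhs at j=2)
  i=3: ✓ (rhs at j=3)
  i=4: ✗ (lhs fails at k=4 before rhs at j=6)
Positions where it holds: {0, 1, 2, 3} → 4.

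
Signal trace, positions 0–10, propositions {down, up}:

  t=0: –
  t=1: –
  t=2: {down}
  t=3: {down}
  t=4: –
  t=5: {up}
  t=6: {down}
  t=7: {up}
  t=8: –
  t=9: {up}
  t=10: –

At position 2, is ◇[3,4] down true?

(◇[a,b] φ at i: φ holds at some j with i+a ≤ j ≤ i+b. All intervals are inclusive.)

True

Check down at each j in [5,6]:
  j=5: false
  j=6: true
Found at j=6 → formula holds.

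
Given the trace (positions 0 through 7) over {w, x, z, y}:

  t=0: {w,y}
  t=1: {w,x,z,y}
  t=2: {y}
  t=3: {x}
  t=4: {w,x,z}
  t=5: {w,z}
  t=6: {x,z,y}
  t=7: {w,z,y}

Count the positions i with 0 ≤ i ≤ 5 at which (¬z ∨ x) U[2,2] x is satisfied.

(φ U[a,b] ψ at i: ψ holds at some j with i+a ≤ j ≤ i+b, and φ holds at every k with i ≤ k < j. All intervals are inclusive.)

2

Evaluate at each i in [0,5]:
  i=0: ✗ (no rhs in [2,2])
  i=1: ✓ (rhs at j=3; lhs holds on [1,2])
  i=2: ✓ (rhs at j=4; lhs holds on [2,3])
  i=3: ✗ (no rhs in [5,5])
  i=4: ✗ (lhs fails at k=5 before rhs at j=6)
  i=5: ✗ (no rhs in [7,7])
Positions where it holds: {1, 2} → 2.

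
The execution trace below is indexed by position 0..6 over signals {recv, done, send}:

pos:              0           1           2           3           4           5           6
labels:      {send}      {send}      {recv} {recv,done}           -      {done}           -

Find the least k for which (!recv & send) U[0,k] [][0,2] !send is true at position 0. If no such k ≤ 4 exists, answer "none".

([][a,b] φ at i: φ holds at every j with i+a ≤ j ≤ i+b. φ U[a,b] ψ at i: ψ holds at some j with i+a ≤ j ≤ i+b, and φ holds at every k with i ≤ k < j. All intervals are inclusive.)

Need earliest j ≥ 0 with [][0,2] !send, and (!recv & send) at every k in [0,j-1].
  j=0: rhs fails.
  j=1: rhs fails.
  j=2: rhs holds; lhs holds on [0,1]. k = 2.

2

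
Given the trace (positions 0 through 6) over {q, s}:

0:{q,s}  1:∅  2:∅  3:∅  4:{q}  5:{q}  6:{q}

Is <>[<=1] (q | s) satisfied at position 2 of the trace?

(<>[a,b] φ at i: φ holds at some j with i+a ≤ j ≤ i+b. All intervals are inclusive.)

No

Check (q | s) at each j in [2,3]:
  j=2: false
  j=3: false
No position in the window satisfies it → formula fails.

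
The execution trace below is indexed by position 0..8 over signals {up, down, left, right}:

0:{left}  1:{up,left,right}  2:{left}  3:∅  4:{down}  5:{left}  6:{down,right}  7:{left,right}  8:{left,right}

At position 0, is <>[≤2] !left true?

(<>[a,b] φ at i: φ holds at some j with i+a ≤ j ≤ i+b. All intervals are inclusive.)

Check !left at each j in [0,2]:
  j=0: false
  j=1: false
  j=2: false
No position in the window satisfies it → formula fails.

Does not hold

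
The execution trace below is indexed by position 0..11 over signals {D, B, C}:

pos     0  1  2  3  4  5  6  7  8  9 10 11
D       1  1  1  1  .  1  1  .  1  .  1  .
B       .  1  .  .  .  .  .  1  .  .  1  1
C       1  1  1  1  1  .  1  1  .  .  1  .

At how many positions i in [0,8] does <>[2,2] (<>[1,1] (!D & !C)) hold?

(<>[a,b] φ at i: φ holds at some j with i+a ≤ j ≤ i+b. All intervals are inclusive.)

Evaluate at each i in [0,8]:
  i=0: ✗ (none in [2,2])
  i=1: ✗ (none in [3,3])
  i=2: ✗ (none in [4,4])
  i=3: ✗ (none in [5,5])
  i=4: ✗ (none in [6,6])
  i=5: ✗ (none in [7,7])
  i=6: ✓ (witness j=8)
  i=7: ✗ (none in [9,9])
  i=8: ✓ (witness j=10)
Positions where it holds: {6, 8} → 2.

2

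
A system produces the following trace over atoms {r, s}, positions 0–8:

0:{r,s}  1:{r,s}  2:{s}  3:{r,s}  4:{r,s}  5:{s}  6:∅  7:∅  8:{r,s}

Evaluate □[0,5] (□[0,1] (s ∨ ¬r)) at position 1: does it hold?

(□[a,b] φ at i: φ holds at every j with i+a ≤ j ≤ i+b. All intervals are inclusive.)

Yes

Check □[0,1] (s ∨ ¬r) at every j in [1,6]:
  j=1: holds on [1,2]
  j=2: holds on [2,3]
  j=3: holds on [3,4]
  j=4: holds on [4,5]
  j=5: holds on [5,6]
  j=6: holds on [6,7]
All positions satisfy it → formula holds.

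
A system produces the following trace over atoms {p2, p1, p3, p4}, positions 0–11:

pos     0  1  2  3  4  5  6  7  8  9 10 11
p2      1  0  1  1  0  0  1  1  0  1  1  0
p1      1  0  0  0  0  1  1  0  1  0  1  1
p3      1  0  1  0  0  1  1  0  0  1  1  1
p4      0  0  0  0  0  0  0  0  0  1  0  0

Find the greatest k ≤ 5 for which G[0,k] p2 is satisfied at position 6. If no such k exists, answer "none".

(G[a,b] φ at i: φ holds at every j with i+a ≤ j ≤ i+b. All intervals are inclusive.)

1

p2 must hold from j=6 onward; find where it first fails.
  j=6: holds
  j=7: holds
  j=8: fails
Holds on [6,7], so largest k = 1.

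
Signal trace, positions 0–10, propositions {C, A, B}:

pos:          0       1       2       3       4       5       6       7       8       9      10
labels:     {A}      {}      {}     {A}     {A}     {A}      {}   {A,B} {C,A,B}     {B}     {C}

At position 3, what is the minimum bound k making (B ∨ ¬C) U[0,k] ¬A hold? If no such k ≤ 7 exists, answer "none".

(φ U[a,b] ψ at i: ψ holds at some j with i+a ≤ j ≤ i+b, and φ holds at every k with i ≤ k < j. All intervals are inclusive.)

Need earliest j ≥ 3 with ¬A, and (B ∨ ¬C) at every k in [3,j-1].
  j=3: rhs fails.
  j=4: rhs fails.
  j=5: rhs fails.
  j=6: rhs holds; lhs holds on [3,5]. k = 3.

3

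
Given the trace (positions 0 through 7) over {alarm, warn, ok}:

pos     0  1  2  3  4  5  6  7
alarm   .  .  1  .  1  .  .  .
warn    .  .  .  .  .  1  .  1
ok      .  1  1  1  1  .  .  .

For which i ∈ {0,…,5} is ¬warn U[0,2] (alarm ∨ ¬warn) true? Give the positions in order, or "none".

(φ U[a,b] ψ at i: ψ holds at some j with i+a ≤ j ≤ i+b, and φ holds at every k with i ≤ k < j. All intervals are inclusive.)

0, 1, 2, 3, 4

Evaluate at each i in [0,5]:
  i=0: ✓ (rhs at j=0)
  i=1: ✓ (rhs at j=1)
  i=2: ✓ (rhs at j=2)
  i=3: ✓ (rhs at j=3)
  i=4: ✓ (rhs at j=4)
  i=5: ✗ (lhs fails at k=5 before rhs at j=6)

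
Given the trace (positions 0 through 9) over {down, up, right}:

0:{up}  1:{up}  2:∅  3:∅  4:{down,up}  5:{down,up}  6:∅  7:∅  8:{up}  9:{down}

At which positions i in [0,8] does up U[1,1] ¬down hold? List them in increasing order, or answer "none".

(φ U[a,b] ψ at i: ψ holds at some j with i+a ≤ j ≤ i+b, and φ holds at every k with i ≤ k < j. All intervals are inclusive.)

0, 1, 5

Evaluate at each i in [0,8]:
  i=0: ✓ (rhs at j=1; lhs holds on [0,0])
  i=1: ✓ (rhs at j=2; lhs holds on [1,1])
  i=2: ✗ (lhs fails at k=2 before rhs at j=3)
  i=3: ✗ (no rhs in [4,4])
  i=4: ✗ (no rhs in [5,5])
  i=5: ✓ (rhs at j=6; lhs holds on [5,5])
  i=6: ✗ (lhs fails at k=6 before rhs at j=7)
  i=7: ✗ (lhs fails at k=7 before rhs at j=8)
  i=8: ✗ (no rhs in [9,9])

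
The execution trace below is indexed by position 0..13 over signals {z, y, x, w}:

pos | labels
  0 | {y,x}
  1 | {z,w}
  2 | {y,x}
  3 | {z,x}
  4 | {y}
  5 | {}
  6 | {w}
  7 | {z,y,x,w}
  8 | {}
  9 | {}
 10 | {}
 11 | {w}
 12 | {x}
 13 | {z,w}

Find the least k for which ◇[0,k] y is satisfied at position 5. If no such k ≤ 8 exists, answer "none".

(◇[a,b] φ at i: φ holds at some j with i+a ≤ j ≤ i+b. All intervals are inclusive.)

Scan j = 5,6,… for y:
  j=5: fails
  j=6: fails
  j=7: holds
First hit at j=7, so smallest k = 7-5 = 2.

2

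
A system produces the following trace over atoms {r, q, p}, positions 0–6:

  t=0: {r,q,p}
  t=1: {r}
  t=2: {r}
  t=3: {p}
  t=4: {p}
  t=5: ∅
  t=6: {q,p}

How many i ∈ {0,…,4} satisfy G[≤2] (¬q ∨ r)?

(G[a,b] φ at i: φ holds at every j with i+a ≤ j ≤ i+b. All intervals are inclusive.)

4

Evaluate at each i in [0,4]:
  i=0: ✓ (all of [0,2])
  i=1: ✓ (all of [1,3])
  i=2: ✓ (all of [2,4])
  i=3: ✓ (all of [3,5])
  i=4: ✗ (fails at j=6)
Positions where it holds: {0, 1, 2, 3} → 4.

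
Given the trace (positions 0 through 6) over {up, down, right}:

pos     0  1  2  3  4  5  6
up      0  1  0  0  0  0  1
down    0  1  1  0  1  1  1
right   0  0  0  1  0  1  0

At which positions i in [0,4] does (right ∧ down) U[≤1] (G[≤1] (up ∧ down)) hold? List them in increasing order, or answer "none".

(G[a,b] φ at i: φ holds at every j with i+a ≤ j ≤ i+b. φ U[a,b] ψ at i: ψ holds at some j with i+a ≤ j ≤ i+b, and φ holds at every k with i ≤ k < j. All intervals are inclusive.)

Evaluate at each i in [0,4]:
  i=0: ✗ (no rhs in [0,1])
  i=1: ✗ (no rhs in [1,2])
  i=2: ✗ (no rhs in [2,3])
  i=3: ✗ (no rhs in [3,4])
  i=4: ✗ (no rhs in [4,5])

none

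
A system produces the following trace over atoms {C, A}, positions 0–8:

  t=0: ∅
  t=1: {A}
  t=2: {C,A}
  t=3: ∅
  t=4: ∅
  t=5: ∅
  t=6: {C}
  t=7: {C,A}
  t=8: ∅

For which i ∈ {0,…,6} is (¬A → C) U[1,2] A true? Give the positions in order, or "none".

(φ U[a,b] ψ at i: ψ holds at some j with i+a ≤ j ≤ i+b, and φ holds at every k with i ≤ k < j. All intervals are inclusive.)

Evaluate at each i in [0,6]:
  i=0: ✗ (lhs fails at k=0 before rhs at j=1)
  i=1: ✓ (rhs at j=2; lhs holds on [1,1])
  i=2: ✗ (no rhs in [3,4])
  i=3: ✗ (no rhs in [4,5])
  i=4: ✗ (no rhs in [5,6])
  i=5: ✗ (lhs fails at k=5 before rhs at j=7)
  i=6: ✓ (rhs at j=7; lhs holds on [6,6])

1, 6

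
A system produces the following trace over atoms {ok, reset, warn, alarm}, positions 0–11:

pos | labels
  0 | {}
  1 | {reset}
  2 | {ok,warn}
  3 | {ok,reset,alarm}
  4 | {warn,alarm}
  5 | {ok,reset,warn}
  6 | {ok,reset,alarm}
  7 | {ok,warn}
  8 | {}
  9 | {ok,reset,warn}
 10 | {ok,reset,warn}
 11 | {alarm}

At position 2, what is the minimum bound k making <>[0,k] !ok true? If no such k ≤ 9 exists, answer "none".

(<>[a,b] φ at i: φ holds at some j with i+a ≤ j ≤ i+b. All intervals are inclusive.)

2

Scan j = 2,3,… for !ok:
  j=2: fails
  j=3: fails
  j=4: holds
First hit at j=4, so smallest k = 4-2 = 2.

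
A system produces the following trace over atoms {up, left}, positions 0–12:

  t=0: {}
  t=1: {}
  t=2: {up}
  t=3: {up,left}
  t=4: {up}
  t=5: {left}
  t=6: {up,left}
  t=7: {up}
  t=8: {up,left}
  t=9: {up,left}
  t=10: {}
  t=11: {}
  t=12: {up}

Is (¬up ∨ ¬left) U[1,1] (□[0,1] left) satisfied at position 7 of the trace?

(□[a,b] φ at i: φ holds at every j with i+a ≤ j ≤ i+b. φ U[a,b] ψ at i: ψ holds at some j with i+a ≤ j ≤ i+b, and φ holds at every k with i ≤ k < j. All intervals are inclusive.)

Need some j in [8,8] with □[0,1] left, and (¬up ∨ ¬left) at every k in [7,j-1].
  j=8: □[0,1] left holds; (¬up ∨ ¬left) holds at every k in [7,7] → satisfied.

Yes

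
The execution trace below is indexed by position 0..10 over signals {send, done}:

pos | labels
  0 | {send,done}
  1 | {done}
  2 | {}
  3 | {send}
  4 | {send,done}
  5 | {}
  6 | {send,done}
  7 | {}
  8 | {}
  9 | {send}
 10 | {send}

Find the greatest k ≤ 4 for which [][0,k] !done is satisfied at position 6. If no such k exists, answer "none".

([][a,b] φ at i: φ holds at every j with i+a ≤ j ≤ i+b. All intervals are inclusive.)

none

!done must hold from j=6 onward; find where it first fails.
  j=6: fails → no k works.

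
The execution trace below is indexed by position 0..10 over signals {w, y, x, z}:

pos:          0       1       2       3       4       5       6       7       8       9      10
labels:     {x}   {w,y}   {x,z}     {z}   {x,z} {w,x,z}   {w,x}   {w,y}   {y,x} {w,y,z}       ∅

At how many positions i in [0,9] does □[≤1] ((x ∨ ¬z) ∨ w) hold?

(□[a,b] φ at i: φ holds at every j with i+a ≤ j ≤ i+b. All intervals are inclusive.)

Evaluate at each i in [0,9]:
  i=0: ✓ (all of [0,1])
  i=1: ✓ (all of [1,2])
  i=2: ✗ (fails at j=3)
  i=3: ✗ (fails at j=3)
  i=4: ✓ (all of [4,5])
  i=5: ✓ (all of [5,6])
  i=6: ✓ (all of [6,7])
  i=7: ✓ (all of [7,8])
  i=8: ✓ (all of [8,9])
  i=9: ✓ (all of [9,10])
Positions where it holds: {0, 1, 4, 5, 6, 7, 8, 9} → 8.

8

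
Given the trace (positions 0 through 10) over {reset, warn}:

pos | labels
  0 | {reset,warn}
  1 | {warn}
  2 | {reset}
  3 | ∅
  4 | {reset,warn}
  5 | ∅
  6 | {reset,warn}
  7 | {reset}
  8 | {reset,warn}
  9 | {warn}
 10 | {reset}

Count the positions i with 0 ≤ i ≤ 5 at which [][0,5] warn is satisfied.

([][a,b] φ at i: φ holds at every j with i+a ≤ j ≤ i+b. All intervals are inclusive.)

Evaluate at each i in [0,5]:
  i=0: ✗ (fails at j=2)
  i=1: ✗ (fails at j=2)
  i=2: ✗ (fails at j=2)
  i=3: ✗ (fails at j=3)
  i=4: ✗ (fails at j=5)
  i=5: ✗ (fails at j=5)
Positions where it holds: {} → 0.

0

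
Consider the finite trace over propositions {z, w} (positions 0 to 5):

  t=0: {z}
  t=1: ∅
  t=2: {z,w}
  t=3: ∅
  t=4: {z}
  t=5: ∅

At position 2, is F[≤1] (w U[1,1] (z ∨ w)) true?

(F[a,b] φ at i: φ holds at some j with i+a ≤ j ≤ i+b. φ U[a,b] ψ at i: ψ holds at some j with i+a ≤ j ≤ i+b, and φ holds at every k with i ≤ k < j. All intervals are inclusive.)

Check (w U[1,1] (z ∨ w)) at each j in [2,3]:
  j=2: fails
  j=3: fails
No position in the window satisfies it → formula fails.

False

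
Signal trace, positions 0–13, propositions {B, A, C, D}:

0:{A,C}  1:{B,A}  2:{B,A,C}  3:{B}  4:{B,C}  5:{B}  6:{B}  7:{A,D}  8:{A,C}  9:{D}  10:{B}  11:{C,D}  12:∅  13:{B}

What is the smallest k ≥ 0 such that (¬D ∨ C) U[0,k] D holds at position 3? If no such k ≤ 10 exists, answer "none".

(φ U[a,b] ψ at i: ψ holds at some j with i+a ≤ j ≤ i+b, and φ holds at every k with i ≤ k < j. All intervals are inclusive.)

4

Need earliest j ≥ 3 with D, and (¬D ∨ C) at every k in [3,j-1].
  j=3: rhs fails.
  j=4: rhs fails.
  j=5: rhs fails.
  j=6: rhs fails.
  j=7: rhs holds; lhs holds on [3,6]. k = 4.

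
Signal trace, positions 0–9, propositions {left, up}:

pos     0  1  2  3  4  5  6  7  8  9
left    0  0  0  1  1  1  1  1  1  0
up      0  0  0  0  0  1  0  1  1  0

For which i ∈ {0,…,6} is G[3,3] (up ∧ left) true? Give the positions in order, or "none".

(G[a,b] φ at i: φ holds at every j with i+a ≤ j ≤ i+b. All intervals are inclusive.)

Evaluate at each i in [0,6]:
  i=0: ✗ (fails at j=3)
  i=1: ✗ (fails at j=4)
  i=2: ✓ (all of [5,5])
  i=3: ✗ (fails at j=6)
  i=4: ✓ (all of [7,7])
  i=5: ✓ (all of [8,8])
  i=6: ✗ (fails at j=9)

2, 4, 5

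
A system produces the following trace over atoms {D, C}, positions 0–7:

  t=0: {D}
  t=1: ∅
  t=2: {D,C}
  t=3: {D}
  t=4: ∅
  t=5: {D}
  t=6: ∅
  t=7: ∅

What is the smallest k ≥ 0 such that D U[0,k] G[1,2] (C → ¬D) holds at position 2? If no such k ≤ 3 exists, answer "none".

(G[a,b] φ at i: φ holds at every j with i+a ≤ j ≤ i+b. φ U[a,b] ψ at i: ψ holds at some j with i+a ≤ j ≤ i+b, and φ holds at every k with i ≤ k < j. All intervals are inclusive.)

Need earliest j ≥ 2 with G[1,2] (C → ¬D), and D at every k in [2,j-1].
  j=2: rhs holds (empty prefix). k = 0.

0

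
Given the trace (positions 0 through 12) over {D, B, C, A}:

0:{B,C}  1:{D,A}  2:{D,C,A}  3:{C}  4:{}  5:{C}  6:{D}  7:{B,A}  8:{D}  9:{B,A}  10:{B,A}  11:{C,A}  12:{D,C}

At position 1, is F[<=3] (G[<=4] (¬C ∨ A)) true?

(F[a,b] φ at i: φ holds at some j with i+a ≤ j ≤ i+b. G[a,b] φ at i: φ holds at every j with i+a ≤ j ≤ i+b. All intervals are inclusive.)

No

Check G[<=4] (¬C ∨ A) at each j in [1,4]:
  j=1: fails at 3
  j=2: fails at 3
  j=3: fails at 3
  j=4: fails at 5
No position in the window satisfies it → formula fails.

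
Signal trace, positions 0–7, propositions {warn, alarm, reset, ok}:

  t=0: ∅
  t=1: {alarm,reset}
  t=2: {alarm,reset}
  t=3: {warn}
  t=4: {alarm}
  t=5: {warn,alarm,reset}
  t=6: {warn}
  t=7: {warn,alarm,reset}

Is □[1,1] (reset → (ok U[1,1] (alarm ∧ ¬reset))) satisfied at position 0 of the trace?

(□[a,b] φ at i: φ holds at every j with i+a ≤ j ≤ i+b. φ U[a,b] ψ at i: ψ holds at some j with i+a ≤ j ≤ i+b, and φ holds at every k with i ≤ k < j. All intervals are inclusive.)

Check (reset → (ok U[1,1] (alarm ∧ ¬reset))) at every j in [1,1]:
  j=1: antecedent true; consequent fails → ✗
Fails at j=1 → formula fails.

Does not hold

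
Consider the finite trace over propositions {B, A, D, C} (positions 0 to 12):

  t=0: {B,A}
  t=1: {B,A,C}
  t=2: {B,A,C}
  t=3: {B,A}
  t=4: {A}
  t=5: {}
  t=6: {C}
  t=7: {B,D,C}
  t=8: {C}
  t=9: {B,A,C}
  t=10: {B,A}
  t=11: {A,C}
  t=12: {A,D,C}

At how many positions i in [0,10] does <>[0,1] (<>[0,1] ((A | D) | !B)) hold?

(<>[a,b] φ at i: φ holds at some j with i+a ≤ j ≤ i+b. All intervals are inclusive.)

11

Evaluate at each i in [0,10]:
  i=0: ✓ (witness j=0)
  i=1: ✓ (witness j=1)
  i=2: ✓ (witness j=2)
  i=3: ✓ (witness j=3)
  i=4: ✓ (witness j=4)
  i=5: ✓ (witness j=5)
  i=6: ✓ (witness j=6)
  i=7: ✓ (witness j=7)
  i=8: ✓ (witness j=8)
  i=9: ✓ (witness j=9)
  i=10: ✓ (witness j=10)
Positions where it holds: {0, 1, 2, 3, 4, 5, 6, 7, 8, 9, 10} → 11.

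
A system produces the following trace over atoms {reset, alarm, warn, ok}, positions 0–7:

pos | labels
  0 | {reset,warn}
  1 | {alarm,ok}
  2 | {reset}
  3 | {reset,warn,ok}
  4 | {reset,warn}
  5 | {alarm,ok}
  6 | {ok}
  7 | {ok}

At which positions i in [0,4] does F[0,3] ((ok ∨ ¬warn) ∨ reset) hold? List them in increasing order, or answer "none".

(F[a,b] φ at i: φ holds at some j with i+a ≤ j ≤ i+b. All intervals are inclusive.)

0, 1, 2, 3, 4

Evaluate at each i in [0,4]:
  i=0: ✓ (witness j=0)
  i=1: ✓ (witness j=1)
  i=2: ✓ (witness j=2)
  i=3: ✓ (witness j=3)
  i=4: ✓ (witness j=4)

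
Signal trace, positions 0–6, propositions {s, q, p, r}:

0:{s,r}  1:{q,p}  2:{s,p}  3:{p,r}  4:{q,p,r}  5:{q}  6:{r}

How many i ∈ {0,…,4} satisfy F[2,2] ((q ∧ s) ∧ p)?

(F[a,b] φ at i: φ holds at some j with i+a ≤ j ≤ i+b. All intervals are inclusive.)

Evaluate at each i in [0,4]:
  i=0: ✗ (none in [2,2])
  i=1: ✗ (none in [3,3])
  i=2: ✗ (none in [4,4])
  i=3: ✗ (none in [5,5])
  i=4: ✗ (none in [6,6])
Positions where it holds: {} → 0.

0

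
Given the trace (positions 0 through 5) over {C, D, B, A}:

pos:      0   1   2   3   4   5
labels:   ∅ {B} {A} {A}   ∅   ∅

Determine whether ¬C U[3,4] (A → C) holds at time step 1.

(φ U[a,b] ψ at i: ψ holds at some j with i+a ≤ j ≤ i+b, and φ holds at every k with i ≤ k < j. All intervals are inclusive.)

True

Need some j in [4,5] with (A → C), and ¬C at every k in [1,j-1].
  j=4: (A → C) holds; ¬C holds at every k in [1,3] → satisfied.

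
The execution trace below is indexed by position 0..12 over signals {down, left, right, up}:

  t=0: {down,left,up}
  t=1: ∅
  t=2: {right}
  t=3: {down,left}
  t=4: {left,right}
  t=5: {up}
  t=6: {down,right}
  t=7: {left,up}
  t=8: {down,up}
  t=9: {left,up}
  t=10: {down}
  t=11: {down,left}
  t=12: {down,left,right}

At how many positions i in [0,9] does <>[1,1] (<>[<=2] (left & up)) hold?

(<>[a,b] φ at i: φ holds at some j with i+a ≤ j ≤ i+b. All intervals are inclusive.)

Evaluate at each i in [0,9]:
  i=0: ✗ (none in [1,1])
  i=1: ✗ (none in [2,2])
  i=2: ✗ (none in [3,3])
  i=3: ✗ (none in [4,4])
  i=4: ✓ (witness j=5)
  i=5: ✓ (witness j=6)
  i=6: ✓ (witness j=7)
  i=7: ✓ (witness j=8)
  i=8: ✓ (witness j=9)
  i=9: ✗ (none in [10,10])
Positions where it holds: {4, 5, 6, 7, 8} → 5.

5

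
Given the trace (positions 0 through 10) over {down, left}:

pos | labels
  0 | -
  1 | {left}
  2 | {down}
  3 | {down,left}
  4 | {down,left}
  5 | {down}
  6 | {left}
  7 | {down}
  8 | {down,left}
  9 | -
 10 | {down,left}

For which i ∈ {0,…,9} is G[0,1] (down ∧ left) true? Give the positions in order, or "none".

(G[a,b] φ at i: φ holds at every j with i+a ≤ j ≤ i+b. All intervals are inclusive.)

Evaluate at each i in [0,9]:
  i=0: ✗ (fails at j=0)
  i=1: ✗ (fails at j=1)
  i=2: ✗ (fails at j=2)
  i=3: ✓ (all of [3,4])
  i=4: ✗ (fails at j=5)
  i=5: ✗ (fails at j=5)
  i=6: ✗ (fails at j=6)
  i=7: ✗ (fails at j=7)
  i=8: ✗ (fails at j=9)
  i=9: ✗ (fails at j=9)

3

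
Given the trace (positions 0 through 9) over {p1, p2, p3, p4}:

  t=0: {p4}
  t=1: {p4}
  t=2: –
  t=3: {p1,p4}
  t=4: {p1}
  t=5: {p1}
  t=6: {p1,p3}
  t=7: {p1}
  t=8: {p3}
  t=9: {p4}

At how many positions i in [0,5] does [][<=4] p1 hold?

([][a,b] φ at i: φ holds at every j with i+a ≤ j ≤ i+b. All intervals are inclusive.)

1

Evaluate at each i in [0,5]:
  i=0: ✗ (fails at j=0)
  i=1: ✗ (fails at j=1)
  i=2: ✗ (fails at j=2)
  i=3: ✓ (all of [3,7])
  i=4: ✗ (fails at j=8)
  i=5: ✗ (fails at j=8)
Positions where it holds: {3} → 1.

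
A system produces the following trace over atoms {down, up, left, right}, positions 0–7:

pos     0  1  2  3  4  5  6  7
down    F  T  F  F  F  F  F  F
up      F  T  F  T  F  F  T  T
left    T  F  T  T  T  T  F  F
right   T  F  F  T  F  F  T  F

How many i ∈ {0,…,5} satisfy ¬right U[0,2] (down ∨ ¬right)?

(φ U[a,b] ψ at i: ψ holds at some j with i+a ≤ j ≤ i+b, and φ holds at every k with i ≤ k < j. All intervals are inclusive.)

4

Evaluate at each i in [0,5]:
  i=0: ✗ (lhs fails at k=0 before rhs at j=1)
  i=1: ✓ (rhs at j=1)
  i=2: ✓ (rhs at j=2)
  i=3: ✗ (lhs fails at k=3 before rhs at j=4)
  i=4: ✓ (rhs at j=4)
  i=5: ✓ (rhs at j=5)
Positions where it holds: {1, 2, 4, 5} → 4.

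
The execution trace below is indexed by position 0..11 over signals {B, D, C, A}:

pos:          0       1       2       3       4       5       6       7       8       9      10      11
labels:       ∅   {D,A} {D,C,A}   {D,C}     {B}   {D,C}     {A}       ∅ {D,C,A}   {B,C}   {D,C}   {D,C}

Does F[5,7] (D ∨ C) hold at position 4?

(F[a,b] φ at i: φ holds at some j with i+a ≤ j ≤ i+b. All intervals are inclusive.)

Check (D ∨ C) at each j in [9,11]:
  j=9: true
  j=10: true
  j=11: true
Found at j=9 → formula holds.

True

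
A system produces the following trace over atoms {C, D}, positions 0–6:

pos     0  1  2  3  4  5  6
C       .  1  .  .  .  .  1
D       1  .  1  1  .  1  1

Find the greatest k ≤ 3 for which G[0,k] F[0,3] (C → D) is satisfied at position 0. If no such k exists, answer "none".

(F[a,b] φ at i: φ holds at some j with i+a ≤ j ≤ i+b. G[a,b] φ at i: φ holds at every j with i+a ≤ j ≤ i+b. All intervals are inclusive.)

3

F[0,3] (C → D) must hold from j=0 onward; find where it first fails.
  j=0: holds
  j=1: holds
  j=2: holds
  j=3: holds
Holds through j=3; largest k = 3.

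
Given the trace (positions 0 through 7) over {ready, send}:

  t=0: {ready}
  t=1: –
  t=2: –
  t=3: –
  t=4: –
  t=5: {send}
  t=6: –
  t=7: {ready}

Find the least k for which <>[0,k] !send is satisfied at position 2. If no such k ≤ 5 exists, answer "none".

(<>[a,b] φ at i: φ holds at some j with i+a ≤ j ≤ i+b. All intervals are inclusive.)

Scan j = 2,3,… for !send:
  j=2: holds
First hit at j=2, so smallest k = 2-2 = 0.

0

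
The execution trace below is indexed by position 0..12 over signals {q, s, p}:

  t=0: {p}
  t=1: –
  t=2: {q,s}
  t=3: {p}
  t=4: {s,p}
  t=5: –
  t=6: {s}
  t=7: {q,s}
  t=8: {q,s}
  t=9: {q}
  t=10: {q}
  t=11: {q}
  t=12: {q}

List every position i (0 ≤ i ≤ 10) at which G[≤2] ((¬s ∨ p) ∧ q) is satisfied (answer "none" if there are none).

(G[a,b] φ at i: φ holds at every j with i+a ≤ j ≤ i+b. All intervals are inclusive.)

Evaluate at each i in [0,10]:
  i=0: ✗ (fails at j=0)
  i=1: ✗ (fails at j=1)
  i=2: ✗ (fails at j=2)
  i=3: ✗ (fails at j=3)
  i=4: ✗ (fails at j=4)
  i=5: ✗ (fails at j=5)
  i=6: ✗ (fails at j=6)
  i=7: ✗ (fails at j=7)
  i=8: ✗ (fails at j=8)
  i=9: ✓ (all of [9,11])
  i=10: ✓ (all of [10,12])

9, 10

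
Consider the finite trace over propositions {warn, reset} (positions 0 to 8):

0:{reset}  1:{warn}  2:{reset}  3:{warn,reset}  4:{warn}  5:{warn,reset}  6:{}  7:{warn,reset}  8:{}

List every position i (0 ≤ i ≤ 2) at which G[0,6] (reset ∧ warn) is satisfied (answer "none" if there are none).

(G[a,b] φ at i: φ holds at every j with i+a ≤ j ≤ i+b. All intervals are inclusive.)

none

Evaluate at each i in [0,2]:
  i=0: ✗ (fails at j=0)
  i=1: ✗ (fails at j=1)
  i=2: ✗ (fails at j=2)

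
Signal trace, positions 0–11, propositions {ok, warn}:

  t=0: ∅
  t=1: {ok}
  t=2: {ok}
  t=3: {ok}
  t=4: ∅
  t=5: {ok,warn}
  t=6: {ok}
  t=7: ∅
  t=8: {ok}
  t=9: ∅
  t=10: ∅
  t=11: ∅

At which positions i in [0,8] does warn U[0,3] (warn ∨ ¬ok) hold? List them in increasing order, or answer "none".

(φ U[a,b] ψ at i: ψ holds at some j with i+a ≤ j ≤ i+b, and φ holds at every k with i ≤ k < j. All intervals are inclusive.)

Evaluate at each i in [0,8]:
  i=0: ✓ (rhs at j=0)
  i=1: ✗ (lhs fails at k=1 before rhs at j=4)
  i=2: ✗ (lhs fails at k=2 before rhs at j=4)
  i=3: ✗ (lhs fails at k=3 before rhs at j=4)
  i=4: ✓ (rhs at j=4)
  i=5: ✓ (rhs at j=5)
  i=6: ✗ (lhs fails at k=6 before rhs at j=7)
  i=7: ✓ (rhs at j=7)
  i=8: ✗ (lhs fails at k=8 before rhs at j=9)

0, 4, 5, 7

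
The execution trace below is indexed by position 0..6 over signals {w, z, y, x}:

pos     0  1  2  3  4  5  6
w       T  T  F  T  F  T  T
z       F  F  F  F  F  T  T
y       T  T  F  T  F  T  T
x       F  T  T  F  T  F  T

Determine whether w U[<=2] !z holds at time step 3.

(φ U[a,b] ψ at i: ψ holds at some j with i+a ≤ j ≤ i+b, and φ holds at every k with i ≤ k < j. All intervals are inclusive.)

Yes

Need some j in [3,5] with !z, and w at every k in [3,j-1].
  j=3: !z holds; no prefix to check → satisfied.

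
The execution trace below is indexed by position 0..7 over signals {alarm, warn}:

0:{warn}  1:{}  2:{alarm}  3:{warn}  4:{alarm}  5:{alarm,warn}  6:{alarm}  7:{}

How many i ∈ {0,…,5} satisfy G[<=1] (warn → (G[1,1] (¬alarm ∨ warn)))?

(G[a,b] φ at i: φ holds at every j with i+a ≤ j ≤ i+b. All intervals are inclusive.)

2

Evaluate at each i in [0,5]:
  i=0: ✓ (all of [0,1])
  i=1: ✓ (all of [1,2])
  i=2: ✗ (fails at j=3)
  i=3: ✗ (fails at j=3)
  i=4: ✗ (fails at j=5)
  i=5: ✗ (fails at j=5)
Positions where it holds: {0, 1} → 2.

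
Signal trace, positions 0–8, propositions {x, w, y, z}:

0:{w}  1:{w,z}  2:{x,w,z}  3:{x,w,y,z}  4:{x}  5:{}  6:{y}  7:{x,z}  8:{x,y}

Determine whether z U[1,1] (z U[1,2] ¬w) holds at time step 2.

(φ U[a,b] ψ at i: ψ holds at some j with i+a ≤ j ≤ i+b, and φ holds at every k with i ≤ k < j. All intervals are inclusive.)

Holds

Need some j in [3,3] with (z U[1,2] ¬w), and z at every k in [2,j-1].
  j=3: (z U[1,2] ¬w) holds; z holds at every k in [2,2] → satisfied.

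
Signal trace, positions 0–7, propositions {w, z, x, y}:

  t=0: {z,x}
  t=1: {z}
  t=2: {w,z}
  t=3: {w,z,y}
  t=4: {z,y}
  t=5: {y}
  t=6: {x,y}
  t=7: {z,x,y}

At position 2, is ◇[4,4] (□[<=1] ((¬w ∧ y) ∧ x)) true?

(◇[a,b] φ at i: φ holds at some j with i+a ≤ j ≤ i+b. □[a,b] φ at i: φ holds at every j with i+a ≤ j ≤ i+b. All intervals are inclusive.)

Yes

Check □[<=1] ((¬w ∧ y) ∧ x) at each j in [6,6]:
  j=6: holds on [6,7]
Found at j=6 → formula holds.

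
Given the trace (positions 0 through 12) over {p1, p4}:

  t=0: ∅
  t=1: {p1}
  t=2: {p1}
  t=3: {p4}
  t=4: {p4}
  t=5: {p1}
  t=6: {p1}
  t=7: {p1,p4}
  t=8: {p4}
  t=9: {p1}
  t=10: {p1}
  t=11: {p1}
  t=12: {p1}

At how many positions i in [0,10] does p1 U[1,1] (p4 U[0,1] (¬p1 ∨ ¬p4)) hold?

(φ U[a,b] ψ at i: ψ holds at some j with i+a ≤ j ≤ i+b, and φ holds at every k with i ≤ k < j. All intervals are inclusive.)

Evaluate at each i in [0,10]:
  i=0: ✗ (lhs fails at k=0 before rhs at j=1)
  i=1: ✓ (rhs at j=2; lhs holds on [1,1])
  i=2: ✓ (rhs at j=3; lhs holds on [2,2])
  i=3: ✗ (lhs fails at k=3 before rhs at j=4)
  i=4: ✗ (lhs fails at k=4 before rhs at j=5)
  i=5: ✓ (rhs at j=6; lhs holds on [5,5])
  i=6: ✓ (rhs at j=7; lhs holds on [6,6])
  i=7: ✓ (rhs at j=8; lhs holds on [7,7])
  i=8: ✗ (lhs fails at k=8 before rhs at j=9)
  i=9: ✓ (rhs at j=10; lhs holds on [9,9])
  i=10: ✓ (rhs at j=11; lhs holds on [10,10])
Positions where it holds: {1, 2, 5, 6, 7, 9, 10} → 7.

7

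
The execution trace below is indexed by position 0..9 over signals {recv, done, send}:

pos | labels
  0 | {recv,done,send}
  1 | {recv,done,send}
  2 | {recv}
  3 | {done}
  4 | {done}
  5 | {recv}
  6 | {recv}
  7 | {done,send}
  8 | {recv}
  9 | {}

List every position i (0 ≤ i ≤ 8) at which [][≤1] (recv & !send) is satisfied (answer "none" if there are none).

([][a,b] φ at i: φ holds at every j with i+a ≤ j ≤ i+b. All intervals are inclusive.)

5

Evaluate at each i in [0,8]:
  i=0: ✗ (fails at j=0)
  i=1: ✗ (fails at j=1)
  i=2: ✗ (fails at j=3)
  i=3: ✗ (fails at j=3)
  i=4: ✗ (fails at j=4)
  i=5: ✓ (all of [5,6])
  i=6: ✗ (fails at j=7)
  i=7: ✗ (fails at j=7)
  i=8: ✗ (fails at j=9)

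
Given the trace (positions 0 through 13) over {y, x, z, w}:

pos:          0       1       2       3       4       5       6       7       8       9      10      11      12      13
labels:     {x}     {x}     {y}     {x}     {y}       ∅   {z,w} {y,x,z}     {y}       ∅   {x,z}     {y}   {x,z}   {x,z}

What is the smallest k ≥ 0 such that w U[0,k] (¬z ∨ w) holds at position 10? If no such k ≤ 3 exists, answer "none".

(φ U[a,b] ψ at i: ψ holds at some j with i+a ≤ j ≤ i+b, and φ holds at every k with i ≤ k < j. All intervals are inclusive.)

Need earliest j ≥ 10 with (¬z ∨ w), and w at every k in [10,j-1].
  j=10: rhs fails.
  j=11: rhs holds but lhs fails at k=10.
  j=12: rhs fails.
  j=13: rhs fails.
No witness within the range → none.

none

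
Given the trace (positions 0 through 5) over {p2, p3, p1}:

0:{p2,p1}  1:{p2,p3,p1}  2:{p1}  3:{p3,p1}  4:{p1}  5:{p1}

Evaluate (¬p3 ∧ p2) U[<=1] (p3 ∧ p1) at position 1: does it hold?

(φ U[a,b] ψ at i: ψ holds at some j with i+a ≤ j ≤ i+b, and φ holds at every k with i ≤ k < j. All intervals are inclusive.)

Yes

Need some j in [1,2] with (p3 ∧ p1), and (¬p3 ∧ p2) at every k in [1,j-1].
  j=1: (p3 ∧ p1) holds; no prefix to check → satisfied.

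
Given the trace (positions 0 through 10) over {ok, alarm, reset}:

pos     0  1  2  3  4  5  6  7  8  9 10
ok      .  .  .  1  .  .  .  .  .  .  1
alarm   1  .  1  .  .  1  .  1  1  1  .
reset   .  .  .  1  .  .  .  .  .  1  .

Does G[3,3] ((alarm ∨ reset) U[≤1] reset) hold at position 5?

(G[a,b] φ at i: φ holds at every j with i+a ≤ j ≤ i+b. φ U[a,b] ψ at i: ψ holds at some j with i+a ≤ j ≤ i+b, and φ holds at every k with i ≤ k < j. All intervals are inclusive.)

Check ((alarm ∨ reset) U[≤1] reset) at every j in [8,8]:
  j=8: holds
All positions satisfy it → formula holds.

Yes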